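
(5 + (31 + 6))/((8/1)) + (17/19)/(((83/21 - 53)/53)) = 167643/39140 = 4.28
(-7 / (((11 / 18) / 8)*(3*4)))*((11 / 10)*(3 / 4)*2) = -63 / 5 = -12.60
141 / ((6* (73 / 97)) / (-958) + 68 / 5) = 32756415 / 3158389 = 10.37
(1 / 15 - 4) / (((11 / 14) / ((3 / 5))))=-3.00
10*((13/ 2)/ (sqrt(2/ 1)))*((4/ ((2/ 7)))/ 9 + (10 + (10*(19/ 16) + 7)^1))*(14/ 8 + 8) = 1851395*sqrt(2)/ 192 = 13636.81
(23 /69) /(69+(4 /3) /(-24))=6 /1241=0.00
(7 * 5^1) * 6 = 210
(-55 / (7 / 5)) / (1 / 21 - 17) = 825 / 356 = 2.32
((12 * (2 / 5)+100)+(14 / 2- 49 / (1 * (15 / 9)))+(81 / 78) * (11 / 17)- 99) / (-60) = 35201 / 132600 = 0.27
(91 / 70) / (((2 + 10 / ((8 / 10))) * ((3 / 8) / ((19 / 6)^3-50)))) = -51233 / 11745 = -4.36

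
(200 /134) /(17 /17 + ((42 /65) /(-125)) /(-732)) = 99125000 /66414219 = 1.49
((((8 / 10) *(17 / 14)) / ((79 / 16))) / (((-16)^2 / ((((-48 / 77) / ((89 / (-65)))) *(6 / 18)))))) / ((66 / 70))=2210 / 17865771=0.00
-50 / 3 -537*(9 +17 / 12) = -67325 / 12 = -5610.42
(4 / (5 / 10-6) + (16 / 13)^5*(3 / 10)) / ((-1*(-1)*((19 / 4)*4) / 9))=1160424 / 20421115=0.06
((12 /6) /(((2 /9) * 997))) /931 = 9 /928207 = 0.00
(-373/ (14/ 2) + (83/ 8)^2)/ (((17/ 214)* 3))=868519/ 3808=228.08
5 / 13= 0.38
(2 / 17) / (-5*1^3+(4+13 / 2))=0.02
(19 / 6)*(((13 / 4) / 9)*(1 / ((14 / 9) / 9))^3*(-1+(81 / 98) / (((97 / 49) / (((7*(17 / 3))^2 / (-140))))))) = -107380389987 / 85173760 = -1260.72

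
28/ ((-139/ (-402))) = 11256/ 139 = 80.98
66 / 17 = 3.88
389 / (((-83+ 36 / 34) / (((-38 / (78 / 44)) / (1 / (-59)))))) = -326179612 / 54327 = -6004.01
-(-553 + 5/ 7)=3866/ 7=552.29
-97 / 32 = -3.03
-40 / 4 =-10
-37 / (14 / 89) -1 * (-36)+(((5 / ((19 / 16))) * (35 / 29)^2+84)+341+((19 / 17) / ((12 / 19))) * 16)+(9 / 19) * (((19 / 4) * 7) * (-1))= 5578604377 / 22818012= 244.48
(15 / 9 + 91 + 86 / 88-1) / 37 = 2.50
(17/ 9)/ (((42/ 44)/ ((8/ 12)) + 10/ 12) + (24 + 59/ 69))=17204/ 247011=0.07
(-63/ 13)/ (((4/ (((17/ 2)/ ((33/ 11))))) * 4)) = -357/ 416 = -0.86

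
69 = 69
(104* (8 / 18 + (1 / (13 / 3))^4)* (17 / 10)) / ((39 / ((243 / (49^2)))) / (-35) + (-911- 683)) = -4139028 / 84006689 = -0.05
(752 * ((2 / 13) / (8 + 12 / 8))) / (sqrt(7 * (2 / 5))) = 1504 * sqrt(70) / 1729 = 7.28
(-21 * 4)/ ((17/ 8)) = -672/ 17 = -39.53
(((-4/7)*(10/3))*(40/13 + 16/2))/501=-640/15197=-0.04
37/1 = 37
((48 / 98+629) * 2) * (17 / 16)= 524365 / 392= 1337.67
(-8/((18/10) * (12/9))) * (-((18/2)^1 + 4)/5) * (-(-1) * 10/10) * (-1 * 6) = -52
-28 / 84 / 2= -1 / 6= -0.17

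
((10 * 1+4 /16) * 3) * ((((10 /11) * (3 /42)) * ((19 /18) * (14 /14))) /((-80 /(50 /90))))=-3895 /266112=-0.01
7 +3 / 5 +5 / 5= 43 / 5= 8.60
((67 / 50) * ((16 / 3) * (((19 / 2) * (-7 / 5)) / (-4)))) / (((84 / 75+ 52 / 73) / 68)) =582029 / 660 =881.86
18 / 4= 9 / 2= 4.50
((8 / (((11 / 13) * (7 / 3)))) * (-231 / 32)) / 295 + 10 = 11683 / 1180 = 9.90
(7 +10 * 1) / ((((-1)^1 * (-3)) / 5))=85 / 3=28.33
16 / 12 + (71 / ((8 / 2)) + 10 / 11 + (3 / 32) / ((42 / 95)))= 298703 / 14784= 20.20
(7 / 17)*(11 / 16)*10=385 / 136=2.83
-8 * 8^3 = -4096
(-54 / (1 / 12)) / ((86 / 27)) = -8748 / 43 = -203.44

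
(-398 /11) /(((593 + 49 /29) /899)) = -5188129 /94853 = -54.70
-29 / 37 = -0.78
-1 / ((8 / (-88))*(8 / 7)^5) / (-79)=-184877 / 2588672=-0.07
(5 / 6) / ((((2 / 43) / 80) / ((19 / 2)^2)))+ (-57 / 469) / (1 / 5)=182006320 / 1407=129357.73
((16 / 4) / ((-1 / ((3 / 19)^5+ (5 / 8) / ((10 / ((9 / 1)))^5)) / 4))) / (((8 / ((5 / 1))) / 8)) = -146250049851 / 4952198000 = -29.53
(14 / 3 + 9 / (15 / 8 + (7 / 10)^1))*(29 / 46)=36569 / 7107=5.15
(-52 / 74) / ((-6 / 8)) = 104 / 111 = 0.94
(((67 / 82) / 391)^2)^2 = 20151121 / 1056726112056760336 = 0.00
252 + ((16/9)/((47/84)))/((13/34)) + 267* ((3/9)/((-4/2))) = 791159/3666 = 215.81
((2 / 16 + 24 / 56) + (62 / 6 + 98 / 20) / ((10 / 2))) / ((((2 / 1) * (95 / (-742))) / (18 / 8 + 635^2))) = -1292606240417 / 228000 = -5669325.62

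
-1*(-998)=998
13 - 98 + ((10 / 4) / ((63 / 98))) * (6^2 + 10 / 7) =545 / 9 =60.56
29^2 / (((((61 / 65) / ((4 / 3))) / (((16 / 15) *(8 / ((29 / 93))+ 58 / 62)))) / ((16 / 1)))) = 9228477440 / 17019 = 542245.57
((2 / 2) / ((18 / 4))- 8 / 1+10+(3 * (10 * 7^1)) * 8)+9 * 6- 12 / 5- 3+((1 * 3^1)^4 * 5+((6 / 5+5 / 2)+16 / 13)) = 2504681 / 1170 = 2140.75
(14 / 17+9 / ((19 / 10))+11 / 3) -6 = 3127 / 969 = 3.23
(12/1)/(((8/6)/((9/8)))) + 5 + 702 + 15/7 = 40279/56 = 719.27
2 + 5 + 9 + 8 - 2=22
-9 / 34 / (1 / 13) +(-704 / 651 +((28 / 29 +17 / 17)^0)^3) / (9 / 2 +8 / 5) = -4664207 / 1350174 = -3.45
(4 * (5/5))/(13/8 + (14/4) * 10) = 0.11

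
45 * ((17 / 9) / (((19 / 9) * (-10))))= -153 / 38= -4.03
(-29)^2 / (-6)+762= 3731 / 6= 621.83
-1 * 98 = -98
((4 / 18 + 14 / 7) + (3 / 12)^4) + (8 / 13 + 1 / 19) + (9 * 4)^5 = 34410576814511 / 569088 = 60466178.89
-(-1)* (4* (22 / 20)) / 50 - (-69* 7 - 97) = 72511 / 125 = 580.09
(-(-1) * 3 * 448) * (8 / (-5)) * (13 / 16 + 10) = -116256 / 5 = -23251.20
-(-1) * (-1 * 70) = -70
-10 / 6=-5 / 3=-1.67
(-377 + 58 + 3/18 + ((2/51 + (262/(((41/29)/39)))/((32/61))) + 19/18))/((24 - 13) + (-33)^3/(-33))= 1350895829/110404800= 12.24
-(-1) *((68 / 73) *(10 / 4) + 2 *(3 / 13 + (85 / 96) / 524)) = 66683161 / 23869248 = 2.79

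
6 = 6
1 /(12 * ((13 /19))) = 19 /156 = 0.12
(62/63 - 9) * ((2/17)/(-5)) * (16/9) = 3232/9639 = 0.34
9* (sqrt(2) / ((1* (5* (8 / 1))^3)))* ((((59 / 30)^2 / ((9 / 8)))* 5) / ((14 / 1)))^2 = 12117361* sqrt(2) / 57153600000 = 0.00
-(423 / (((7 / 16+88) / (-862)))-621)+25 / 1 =6748106 / 1415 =4768.98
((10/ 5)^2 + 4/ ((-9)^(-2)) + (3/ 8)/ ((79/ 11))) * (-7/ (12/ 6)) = -1451303/ 1264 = -1148.18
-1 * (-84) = 84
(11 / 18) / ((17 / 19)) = 209 / 306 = 0.68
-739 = -739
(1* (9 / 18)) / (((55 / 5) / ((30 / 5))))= 3 / 11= 0.27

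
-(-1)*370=370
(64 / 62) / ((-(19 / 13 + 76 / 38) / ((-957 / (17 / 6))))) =265408 / 2635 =100.72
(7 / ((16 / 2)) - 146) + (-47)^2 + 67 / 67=16519 / 8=2064.88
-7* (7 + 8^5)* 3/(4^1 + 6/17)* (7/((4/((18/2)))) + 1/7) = -743828625/296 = -2512934.54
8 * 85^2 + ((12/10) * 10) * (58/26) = 751748/13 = 57826.77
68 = 68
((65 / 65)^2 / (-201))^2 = 1 / 40401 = 0.00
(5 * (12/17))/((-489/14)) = -0.10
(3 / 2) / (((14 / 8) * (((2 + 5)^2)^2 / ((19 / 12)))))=19 / 33614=0.00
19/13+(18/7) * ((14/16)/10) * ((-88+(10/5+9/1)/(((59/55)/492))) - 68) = 4224274/3835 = 1101.51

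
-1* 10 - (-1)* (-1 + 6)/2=-15/2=-7.50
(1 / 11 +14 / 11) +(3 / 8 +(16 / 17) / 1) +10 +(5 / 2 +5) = 20.18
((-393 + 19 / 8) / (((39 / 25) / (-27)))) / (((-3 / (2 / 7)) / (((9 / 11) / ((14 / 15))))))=-31640625 / 56056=-564.45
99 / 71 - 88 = -86.61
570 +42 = 612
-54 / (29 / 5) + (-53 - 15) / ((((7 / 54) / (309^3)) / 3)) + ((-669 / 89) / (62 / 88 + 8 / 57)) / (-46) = -40883320630267790400 / 880531379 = -46430282446.83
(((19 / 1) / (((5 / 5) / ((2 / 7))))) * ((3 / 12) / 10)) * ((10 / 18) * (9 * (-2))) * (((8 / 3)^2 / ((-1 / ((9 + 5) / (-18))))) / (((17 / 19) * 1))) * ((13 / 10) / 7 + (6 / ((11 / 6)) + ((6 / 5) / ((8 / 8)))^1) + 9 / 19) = -22825232 / 530145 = -43.05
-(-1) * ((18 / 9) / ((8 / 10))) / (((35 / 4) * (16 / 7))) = 1 / 8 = 0.12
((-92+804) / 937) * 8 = 6.08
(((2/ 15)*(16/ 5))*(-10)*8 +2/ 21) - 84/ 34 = -65168/ 1785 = -36.51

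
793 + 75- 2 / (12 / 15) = 1731 / 2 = 865.50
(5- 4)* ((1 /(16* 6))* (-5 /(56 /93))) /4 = -155 /7168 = -0.02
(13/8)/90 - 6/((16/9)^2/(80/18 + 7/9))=-57001/5760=-9.90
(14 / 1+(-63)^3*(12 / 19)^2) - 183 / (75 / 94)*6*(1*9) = -1011821446 / 9025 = -112113.18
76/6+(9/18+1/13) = 1033/78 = 13.24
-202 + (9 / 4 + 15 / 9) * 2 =-1165 / 6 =-194.17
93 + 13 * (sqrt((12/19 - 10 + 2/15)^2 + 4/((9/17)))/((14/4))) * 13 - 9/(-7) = 660/7 + 676 * sqrt(1885281)/1995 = 559.54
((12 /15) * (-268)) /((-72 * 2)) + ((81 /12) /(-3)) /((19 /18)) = -1099 /1710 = -0.64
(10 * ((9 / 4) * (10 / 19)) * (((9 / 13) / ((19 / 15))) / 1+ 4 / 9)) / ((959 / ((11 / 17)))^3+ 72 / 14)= 102626755 / 28469587604038373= 0.00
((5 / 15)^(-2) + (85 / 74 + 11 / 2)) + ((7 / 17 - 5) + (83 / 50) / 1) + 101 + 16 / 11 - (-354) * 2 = 284777377 / 345950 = 823.17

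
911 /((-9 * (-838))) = 911 /7542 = 0.12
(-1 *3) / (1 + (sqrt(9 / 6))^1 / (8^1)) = -2.60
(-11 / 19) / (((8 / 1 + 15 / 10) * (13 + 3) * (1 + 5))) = -11 / 17328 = -0.00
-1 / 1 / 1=-1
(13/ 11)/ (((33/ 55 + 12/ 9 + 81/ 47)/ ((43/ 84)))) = 131365/ 794024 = 0.17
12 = 12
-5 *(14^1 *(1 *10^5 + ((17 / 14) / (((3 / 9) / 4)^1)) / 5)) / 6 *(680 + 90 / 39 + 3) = -31182408718 / 39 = -799548941.49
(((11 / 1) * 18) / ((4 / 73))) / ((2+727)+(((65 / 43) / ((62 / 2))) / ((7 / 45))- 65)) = 6130467 / 1127038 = 5.44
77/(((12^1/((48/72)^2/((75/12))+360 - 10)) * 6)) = 3032491/8100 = 374.38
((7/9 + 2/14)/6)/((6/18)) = 29/63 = 0.46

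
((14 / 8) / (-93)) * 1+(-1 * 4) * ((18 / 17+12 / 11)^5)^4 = -18076901573914352630433999535302938111930035367753348695 / 1017126736860408902744320267371143040269892657972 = -17772516.36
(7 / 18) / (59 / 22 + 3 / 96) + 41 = 353627 / 8595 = 41.14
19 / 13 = 1.46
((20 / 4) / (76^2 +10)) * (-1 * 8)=-20 / 2893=-0.01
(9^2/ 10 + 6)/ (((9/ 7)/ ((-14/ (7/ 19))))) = -6251/ 15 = -416.73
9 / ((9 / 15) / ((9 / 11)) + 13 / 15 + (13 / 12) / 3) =1620 / 353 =4.59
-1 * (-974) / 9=974 / 9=108.22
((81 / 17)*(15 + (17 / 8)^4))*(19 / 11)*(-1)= -223094979 / 765952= -291.26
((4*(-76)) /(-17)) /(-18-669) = -304 /11679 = -0.03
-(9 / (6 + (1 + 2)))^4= -1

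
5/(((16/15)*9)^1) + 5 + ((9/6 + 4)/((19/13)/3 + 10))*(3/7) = 789583/137424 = 5.75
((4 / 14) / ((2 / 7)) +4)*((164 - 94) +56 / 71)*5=125650 / 71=1769.72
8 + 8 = 16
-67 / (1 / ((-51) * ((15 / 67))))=765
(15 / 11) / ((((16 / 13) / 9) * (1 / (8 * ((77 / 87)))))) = 4095 / 58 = 70.60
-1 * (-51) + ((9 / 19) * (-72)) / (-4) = 1131 / 19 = 59.53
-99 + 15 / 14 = -1371 / 14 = -97.93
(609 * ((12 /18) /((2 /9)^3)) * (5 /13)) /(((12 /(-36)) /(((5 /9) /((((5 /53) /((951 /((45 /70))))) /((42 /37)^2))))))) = -8528110483410 /17797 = -479188092.57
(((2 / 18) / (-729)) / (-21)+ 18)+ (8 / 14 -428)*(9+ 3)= -704218373 / 137781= -5111.14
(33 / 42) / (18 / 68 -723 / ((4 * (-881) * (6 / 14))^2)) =3483410568 / 1172150161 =2.97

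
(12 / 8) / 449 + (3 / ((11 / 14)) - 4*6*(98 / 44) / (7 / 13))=-942867 / 9878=-95.45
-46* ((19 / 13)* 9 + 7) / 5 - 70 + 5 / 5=-16537 / 65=-254.42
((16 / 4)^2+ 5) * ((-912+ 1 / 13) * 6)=-1493730 / 13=-114902.31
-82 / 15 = -5.47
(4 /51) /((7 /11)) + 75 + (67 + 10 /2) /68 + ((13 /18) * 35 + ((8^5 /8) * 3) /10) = 14247083 /10710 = 1330.26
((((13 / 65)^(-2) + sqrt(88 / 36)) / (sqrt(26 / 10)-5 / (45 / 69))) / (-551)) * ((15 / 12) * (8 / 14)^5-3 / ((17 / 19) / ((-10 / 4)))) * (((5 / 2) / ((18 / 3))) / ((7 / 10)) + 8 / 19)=3919980665 * sqrt(1430) / 211728549463424 + 450797776475 * sqrt(22) / 635185648390272 + 293998549875 * sqrt(65) / 211728549463424 + 11269944411875 / 211728549463424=0.07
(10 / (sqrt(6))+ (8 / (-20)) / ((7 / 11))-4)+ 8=118 / 35+ 5 * sqrt(6) / 3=7.45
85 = 85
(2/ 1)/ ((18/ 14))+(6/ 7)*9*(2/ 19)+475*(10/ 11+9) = 62005849/ 13167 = 4709.19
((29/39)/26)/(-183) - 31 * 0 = -29/185562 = -0.00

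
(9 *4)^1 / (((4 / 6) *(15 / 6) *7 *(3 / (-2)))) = -72 / 35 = -2.06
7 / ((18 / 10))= 35 / 9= 3.89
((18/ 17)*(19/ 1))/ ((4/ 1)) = 171/ 34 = 5.03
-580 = -580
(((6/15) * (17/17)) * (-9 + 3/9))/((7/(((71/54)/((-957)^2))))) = -1846/2596431915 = -0.00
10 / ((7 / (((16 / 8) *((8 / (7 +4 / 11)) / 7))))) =1760 / 3969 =0.44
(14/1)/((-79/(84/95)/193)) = -226968/7505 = -30.24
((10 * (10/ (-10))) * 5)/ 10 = -5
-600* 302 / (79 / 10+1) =-1812000 / 89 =-20359.55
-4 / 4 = -1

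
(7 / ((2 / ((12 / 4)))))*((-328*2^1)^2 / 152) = 564816 / 19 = 29727.16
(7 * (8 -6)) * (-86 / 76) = -301 / 19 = -15.84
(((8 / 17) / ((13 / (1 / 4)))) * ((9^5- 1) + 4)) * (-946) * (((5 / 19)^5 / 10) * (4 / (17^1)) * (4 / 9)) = -9800560000 / 1468847991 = -6.67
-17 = -17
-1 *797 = -797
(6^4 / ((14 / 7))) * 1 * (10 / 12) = 540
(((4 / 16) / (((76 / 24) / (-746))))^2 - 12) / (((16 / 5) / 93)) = 580240485 / 5776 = 100457.15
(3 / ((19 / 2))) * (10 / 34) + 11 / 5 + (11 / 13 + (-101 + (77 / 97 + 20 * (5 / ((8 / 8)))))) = 5972788 / 2036515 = 2.93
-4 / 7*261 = -1044 / 7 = -149.14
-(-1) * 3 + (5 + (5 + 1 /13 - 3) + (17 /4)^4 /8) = 1354061 /26624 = 50.86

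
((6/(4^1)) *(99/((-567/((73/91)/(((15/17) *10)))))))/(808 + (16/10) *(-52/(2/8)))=-1241/24766560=-0.00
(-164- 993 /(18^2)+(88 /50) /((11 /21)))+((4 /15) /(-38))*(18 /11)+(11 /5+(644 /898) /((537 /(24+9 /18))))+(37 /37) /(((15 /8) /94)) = -5050107253097 /45353355300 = -111.35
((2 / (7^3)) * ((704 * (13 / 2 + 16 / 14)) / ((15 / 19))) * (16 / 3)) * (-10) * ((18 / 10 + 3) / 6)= -183197696 / 108045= -1695.57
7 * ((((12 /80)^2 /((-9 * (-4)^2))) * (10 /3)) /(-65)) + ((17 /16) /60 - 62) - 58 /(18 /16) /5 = -72.29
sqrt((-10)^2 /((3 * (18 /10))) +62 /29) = sqrt(1407138) /261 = 4.54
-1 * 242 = -242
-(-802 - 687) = 1489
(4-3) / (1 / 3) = 3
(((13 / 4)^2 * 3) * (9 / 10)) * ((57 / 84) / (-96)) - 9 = -1319139 / 143360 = -9.20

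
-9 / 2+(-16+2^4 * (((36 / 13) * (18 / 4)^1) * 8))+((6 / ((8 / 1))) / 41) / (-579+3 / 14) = 2266812854 / 1439633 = 1574.58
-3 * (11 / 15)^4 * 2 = -29282 / 16875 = -1.74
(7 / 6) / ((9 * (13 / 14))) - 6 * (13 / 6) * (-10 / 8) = 23011 / 1404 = 16.39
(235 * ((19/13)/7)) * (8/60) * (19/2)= 16967/273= 62.15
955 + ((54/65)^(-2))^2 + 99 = 8980071649/8503056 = 1056.10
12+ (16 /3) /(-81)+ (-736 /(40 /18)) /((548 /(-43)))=6312386 /166455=37.92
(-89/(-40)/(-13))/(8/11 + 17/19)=-18601/176280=-0.11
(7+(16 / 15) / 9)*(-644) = -618884 / 135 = -4584.33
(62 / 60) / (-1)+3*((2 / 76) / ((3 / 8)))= -469 / 570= -0.82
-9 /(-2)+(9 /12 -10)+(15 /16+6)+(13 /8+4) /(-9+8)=-55 /16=-3.44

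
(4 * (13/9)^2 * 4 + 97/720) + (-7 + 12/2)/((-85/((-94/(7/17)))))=1398527/45360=30.83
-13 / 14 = -0.93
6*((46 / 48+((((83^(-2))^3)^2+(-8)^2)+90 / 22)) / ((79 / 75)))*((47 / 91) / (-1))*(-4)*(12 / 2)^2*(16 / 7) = 3956230239848576104306584150043200 / 59169284453759081400617852033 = 66862.90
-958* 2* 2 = -3832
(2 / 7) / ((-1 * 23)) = -2 / 161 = -0.01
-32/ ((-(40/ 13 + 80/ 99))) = 5148/ 625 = 8.24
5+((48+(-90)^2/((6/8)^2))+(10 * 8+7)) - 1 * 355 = 14185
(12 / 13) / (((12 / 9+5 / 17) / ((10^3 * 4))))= 2448000 / 1079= 2268.77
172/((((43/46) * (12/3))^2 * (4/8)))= 1058/43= 24.60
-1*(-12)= 12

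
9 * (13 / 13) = 9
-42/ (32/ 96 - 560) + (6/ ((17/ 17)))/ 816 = 18815/ 228344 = 0.08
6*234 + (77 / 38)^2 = 2033305 / 1444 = 1408.11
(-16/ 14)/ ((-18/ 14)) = 8/ 9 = 0.89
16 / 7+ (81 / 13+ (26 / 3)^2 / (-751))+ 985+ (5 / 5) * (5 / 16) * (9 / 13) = 9778443869 / 9841104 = 993.63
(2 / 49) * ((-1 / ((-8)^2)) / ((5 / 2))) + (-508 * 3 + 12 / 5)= -5964673 / 3920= -1521.60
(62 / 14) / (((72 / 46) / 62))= 22103 / 126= 175.42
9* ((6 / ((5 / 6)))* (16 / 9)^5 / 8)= 524288 / 3645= 143.84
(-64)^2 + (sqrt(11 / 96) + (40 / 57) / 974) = sqrt(66) / 24 + 113700884 / 27759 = 4096.34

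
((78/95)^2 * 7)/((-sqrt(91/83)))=-468 * sqrt(7553)/9025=-4.51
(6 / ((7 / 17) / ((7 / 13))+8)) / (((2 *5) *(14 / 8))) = 204 / 5215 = 0.04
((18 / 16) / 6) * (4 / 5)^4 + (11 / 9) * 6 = 13894 / 1875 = 7.41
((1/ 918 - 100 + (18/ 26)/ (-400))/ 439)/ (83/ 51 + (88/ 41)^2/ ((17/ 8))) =-401223653611/ 6684976630800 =-0.06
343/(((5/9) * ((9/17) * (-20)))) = -5831/100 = -58.31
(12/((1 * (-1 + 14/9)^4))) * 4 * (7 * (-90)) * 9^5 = -2343119117472/125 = -18744952939.78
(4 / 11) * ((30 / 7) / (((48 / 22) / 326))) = 1630 / 7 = 232.86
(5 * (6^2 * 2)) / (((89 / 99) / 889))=31683960 / 89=355999.55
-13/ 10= -1.30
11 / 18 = 0.61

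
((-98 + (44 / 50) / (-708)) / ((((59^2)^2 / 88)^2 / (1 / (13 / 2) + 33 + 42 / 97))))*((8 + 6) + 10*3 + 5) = -6969320892173024 / 819302829549290855925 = -0.00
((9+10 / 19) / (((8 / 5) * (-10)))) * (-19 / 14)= 181 / 224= 0.81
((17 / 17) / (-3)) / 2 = -1 / 6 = -0.17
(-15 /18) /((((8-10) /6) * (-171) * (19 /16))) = -40 /3249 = -0.01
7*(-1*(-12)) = 84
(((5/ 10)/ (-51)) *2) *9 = -3/ 17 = -0.18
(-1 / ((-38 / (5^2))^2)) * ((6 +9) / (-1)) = 9375 / 1444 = 6.49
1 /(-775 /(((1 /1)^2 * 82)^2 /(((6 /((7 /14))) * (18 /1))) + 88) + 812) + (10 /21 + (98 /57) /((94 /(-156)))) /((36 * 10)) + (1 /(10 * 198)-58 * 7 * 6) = -58586860697902927 /24050387477655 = -2436.00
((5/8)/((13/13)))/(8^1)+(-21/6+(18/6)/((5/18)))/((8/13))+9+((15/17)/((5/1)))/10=20.96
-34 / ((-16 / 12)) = 51 / 2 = 25.50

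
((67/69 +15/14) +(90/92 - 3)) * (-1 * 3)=-10/161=-0.06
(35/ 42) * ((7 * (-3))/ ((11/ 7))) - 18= -641/ 22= -29.14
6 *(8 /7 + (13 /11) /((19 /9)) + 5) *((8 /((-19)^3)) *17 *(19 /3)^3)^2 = 362743552 /355509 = 1020.35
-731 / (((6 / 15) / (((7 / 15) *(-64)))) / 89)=14573216 / 3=4857738.67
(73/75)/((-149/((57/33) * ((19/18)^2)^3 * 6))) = -65252636947/696825439200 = -0.09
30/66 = 5/11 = 0.45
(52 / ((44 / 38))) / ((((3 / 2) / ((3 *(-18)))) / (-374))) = 604656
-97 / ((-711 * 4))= 97 / 2844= 0.03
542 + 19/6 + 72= 3703/6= 617.17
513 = 513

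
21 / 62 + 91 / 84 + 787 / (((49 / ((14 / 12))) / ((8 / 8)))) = 17499 / 868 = 20.16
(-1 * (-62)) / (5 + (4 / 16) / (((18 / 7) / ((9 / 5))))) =2480 / 207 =11.98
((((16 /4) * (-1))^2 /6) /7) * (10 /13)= 80 /273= 0.29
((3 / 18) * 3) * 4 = 2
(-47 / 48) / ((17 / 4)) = -47 / 204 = -0.23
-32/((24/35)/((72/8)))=-420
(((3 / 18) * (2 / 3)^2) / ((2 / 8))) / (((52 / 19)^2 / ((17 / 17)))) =361 / 9126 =0.04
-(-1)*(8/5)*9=72/5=14.40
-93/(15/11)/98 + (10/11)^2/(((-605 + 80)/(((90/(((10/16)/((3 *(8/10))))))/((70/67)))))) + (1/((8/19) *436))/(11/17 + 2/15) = -124455578563/102884751200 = -1.21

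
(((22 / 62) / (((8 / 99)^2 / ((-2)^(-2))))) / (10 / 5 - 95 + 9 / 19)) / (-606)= 227601 / 939400192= 0.00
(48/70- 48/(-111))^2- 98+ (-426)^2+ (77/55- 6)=304169822839/1677025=181374.65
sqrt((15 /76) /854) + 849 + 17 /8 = sqrt(243390) /32452 + 6809 /8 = 851.14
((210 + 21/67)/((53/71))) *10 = 10004610/3551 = 2817.41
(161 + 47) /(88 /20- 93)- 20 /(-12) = -905 /1329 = -0.68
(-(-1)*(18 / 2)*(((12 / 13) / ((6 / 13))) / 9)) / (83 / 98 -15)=-196 / 1387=-0.14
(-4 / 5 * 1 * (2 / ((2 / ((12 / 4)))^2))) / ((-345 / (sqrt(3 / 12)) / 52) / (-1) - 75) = 156 / 2675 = 0.06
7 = 7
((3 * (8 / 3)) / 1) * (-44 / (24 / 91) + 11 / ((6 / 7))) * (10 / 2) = -6160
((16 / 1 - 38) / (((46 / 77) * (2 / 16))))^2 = 45914176 / 529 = 86794.28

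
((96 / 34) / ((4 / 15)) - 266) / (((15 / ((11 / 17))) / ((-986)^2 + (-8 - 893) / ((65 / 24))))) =-13652392952 / 1275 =-10707759.18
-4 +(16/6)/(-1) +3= -11/3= -3.67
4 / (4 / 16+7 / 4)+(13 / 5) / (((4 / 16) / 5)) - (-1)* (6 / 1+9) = 69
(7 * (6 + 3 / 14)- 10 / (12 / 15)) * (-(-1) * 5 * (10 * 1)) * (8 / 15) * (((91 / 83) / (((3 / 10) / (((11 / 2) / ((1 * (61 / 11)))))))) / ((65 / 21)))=14703920 / 15189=968.06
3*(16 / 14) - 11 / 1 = -53 / 7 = -7.57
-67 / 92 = -0.73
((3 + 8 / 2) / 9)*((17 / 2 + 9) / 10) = 49 / 36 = 1.36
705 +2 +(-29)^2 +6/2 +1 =1552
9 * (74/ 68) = 333/ 34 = 9.79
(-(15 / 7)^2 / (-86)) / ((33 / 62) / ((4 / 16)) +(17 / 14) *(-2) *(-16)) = 0.00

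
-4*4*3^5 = -3888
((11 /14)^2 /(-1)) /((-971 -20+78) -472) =121 /271460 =0.00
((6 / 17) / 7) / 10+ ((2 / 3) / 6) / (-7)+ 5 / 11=26137 / 58905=0.44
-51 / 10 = -5.10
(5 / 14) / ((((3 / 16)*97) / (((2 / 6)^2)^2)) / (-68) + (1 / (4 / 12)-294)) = -0.00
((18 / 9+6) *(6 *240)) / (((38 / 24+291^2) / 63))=8709120 / 1016191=8.57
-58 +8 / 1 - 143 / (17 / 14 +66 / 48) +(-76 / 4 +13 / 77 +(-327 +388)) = -704051 / 11165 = -63.06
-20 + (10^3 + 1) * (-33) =-33053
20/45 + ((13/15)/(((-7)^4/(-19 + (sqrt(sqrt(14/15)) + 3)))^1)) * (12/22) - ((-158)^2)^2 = -740671623765044/1188495 + 26 * 14^(1/4) * 15^(3/4)/1980825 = -623201295.56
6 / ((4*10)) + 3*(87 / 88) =1371 / 440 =3.12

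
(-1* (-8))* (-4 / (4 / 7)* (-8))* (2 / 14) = 64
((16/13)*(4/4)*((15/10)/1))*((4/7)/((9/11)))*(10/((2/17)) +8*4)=1056/7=150.86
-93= -93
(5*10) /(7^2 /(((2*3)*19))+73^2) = 1140 /121511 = 0.01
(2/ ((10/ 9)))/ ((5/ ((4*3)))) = 108/ 25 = 4.32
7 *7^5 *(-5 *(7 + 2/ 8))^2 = 2473570225/ 16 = 154598139.06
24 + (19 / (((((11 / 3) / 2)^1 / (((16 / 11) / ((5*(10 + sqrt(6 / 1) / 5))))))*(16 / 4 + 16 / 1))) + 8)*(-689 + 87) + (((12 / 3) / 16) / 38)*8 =-320090403 / 66671 + 3192*sqrt(6) / 17545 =-4800.60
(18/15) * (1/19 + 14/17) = 1698/1615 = 1.05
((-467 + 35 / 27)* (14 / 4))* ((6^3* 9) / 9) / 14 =-25148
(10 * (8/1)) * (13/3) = 1040/3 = 346.67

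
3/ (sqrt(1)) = 3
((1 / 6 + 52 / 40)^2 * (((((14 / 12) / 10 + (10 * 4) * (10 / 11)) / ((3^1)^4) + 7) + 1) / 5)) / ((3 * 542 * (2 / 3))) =18337 / 5467500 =0.00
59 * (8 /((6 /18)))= 1416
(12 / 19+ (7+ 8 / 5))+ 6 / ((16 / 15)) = 11291 / 760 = 14.86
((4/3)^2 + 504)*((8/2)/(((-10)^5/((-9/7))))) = 569/21875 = 0.03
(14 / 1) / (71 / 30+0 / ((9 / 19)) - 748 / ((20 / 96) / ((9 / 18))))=-84 / 10757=-0.01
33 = 33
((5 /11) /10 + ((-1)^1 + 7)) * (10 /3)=665 /33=20.15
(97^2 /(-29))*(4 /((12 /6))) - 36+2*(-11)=-20500 /29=-706.90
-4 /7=-0.57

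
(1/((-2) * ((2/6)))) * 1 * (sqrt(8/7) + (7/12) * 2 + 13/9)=-47/12-3 * sqrt(14)/7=-5.52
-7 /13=-0.54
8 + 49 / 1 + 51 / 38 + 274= 12629 / 38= 332.34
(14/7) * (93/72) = 2.58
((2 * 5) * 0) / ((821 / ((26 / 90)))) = 0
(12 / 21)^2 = 0.33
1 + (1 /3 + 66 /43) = 370 /129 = 2.87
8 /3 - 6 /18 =7 /3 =2.33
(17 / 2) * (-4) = -34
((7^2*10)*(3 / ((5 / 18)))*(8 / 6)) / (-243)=-784 / 27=-29.04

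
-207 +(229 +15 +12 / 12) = 38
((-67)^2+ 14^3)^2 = 52316289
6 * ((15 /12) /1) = 15 /2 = 7.50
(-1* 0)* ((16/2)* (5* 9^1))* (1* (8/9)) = 0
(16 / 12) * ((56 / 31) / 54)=112 / 2511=0.04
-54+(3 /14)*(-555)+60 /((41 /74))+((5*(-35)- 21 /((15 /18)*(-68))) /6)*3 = -14827339 /97580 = -151.95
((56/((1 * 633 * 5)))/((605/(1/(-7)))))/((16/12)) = -2/638275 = -0.00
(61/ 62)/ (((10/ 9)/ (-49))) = -26901/ 620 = -43.39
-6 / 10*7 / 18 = -7 / 30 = -0.23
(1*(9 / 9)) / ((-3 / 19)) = -19 / 3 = -6.33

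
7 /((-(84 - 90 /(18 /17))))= 7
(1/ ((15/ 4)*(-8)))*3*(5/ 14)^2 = -5/ 392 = -0.01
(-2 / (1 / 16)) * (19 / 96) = -19 / 3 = -6.33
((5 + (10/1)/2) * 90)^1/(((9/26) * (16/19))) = 6175/2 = 3087.50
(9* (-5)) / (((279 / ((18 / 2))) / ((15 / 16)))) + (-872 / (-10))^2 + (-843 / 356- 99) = 8278226249 / 1103600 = 7501.11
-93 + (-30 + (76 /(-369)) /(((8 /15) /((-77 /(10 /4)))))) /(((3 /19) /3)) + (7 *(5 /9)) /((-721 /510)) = -1857102 /4223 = -439.76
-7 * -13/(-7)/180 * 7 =-91/180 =-0.51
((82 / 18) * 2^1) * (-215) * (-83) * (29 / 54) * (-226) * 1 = -4795201330 / 243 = -19733338.81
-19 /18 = -1.06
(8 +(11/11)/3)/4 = 25/12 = 2.08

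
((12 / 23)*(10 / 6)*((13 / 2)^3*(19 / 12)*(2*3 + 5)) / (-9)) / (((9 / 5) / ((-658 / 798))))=28396225 / 134136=211.70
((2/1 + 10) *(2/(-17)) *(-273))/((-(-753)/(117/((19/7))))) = 22.06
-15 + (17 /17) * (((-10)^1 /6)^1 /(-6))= -265 /18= -14.72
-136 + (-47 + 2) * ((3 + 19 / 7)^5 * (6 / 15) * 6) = -11061485752 / 16807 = -658147.54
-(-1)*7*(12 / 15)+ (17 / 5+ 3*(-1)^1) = 6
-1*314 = -314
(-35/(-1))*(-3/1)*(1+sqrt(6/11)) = -182.55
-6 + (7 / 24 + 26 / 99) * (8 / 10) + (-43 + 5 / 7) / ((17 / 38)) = -11790139 / 117810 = -100.08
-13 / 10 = -1.30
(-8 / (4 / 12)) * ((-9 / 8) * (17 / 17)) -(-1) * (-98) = -71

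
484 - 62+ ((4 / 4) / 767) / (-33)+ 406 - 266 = 14224781 / 25311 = 562.00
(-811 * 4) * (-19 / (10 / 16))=493088 / 5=98617.60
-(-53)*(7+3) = 530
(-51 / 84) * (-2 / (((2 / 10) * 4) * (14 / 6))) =0.65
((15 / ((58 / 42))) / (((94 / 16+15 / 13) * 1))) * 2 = 65520 / 21199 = 3.09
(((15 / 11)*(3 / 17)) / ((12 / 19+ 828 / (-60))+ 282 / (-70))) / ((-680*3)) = 665 / 96946784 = 0.00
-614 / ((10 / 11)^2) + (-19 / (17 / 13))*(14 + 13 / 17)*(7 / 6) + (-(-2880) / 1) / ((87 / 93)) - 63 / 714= 2621555279 / 1257150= 2085.32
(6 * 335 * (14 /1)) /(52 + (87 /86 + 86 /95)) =229903800 /440501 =521.91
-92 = -92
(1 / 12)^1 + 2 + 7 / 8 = 2.96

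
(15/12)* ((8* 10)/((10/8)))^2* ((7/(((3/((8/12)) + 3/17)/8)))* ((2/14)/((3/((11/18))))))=7659520/4293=1784.19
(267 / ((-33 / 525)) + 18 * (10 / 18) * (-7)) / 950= -9499 / 2090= -4.54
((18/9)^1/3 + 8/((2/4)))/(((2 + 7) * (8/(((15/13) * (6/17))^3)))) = 168750/10793861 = 0.02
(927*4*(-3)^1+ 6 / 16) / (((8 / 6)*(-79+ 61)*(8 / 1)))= 29663 / 512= 57.94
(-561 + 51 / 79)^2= 1959655824 / 6241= 313997.09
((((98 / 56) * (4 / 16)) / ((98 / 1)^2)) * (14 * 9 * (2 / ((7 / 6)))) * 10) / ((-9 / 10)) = -75 / 686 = -0.11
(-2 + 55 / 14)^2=729 / 196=3.72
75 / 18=25 / 6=4.17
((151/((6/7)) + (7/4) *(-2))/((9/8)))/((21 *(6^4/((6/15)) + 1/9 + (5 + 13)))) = 592/263907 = 0.00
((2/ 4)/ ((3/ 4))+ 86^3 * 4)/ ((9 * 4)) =3816337/ 54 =70672.91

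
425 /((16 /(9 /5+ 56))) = 24565 /16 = 1535.31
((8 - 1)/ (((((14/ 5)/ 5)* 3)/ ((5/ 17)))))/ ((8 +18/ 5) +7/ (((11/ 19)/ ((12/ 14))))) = 6875/ 123216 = 0.06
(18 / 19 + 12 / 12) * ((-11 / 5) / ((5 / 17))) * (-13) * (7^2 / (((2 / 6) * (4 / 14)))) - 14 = 92542163 / 950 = 97412.80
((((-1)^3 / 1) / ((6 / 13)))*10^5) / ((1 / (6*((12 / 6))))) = -2600000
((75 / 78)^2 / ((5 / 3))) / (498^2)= 125 / 55883568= 0.00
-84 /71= -1.18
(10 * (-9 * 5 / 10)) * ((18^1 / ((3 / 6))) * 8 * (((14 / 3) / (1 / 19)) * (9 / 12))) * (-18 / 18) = 861840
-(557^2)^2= -96254442001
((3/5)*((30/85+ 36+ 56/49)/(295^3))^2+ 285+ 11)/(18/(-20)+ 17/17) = 2960.00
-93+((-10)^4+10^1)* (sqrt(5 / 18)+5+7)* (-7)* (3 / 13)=-194133 - 2695* sqrt(10)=-202655.34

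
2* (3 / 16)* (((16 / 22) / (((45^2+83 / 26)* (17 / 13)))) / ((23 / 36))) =36504 / 226804633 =0.00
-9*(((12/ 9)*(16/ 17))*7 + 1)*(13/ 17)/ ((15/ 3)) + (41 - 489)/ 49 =-228707/ 10115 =-22.61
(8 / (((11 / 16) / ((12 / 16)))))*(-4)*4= -1536 / 11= -139.64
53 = 53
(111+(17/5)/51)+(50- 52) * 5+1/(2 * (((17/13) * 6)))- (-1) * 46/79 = 8196007/80580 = 101.71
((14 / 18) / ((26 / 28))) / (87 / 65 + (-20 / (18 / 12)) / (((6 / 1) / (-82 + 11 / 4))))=245 / 51904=0.00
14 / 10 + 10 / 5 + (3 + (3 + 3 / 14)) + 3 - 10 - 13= -727 / 70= -10.39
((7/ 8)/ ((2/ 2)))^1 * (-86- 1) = -76.12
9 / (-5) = -9 / 5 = -1.80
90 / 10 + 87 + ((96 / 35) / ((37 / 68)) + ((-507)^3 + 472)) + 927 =-168767434132 / 1295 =-130322342.96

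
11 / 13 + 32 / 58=1.40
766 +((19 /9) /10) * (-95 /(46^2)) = 29175047 /38088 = 765.99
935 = 935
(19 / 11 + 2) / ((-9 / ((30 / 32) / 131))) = -205 / 69168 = -0.00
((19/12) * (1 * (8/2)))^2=361/9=40.11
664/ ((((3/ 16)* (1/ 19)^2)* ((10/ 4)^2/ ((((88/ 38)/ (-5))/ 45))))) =-35526656/ 16875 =-2105.28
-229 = -229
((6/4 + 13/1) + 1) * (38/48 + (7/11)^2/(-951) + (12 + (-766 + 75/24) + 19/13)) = -46288422861/3989128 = -11603.64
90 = 90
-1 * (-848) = 848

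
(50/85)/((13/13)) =10/17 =0.59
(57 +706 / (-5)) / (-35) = 421 / 175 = 2.41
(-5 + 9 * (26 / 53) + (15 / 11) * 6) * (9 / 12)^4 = 358749 / 149248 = 2.40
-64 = -64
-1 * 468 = -468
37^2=1369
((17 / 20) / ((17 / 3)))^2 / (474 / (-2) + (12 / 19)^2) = -0.00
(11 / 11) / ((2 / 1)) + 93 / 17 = 203 / 34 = 5.97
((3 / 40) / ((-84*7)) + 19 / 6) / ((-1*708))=-74477 / 16652160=-0.00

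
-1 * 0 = 0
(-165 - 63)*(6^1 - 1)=-1140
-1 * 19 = -19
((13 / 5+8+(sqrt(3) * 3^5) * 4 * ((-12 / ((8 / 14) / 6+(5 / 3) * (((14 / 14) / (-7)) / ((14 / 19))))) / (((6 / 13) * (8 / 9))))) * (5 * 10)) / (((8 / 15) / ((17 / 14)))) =67575 / 56+3806200125 * sqrt(3) / 268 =24600206.70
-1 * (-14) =14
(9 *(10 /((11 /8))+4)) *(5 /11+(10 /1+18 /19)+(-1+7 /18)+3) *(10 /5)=6433244 /2299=2798.28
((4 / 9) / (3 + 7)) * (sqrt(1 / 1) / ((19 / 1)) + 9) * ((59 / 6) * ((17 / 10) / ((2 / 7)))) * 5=301903 / 2565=117.70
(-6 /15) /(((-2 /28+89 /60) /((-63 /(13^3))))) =10584 /1302821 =0.01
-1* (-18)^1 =18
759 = 759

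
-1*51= -51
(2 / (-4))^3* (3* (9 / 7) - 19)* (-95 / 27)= -5035 / 756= -6.66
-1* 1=-1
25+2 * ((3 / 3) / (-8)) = 99 / 4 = 24.75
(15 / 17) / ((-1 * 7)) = -15 / 119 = -0.13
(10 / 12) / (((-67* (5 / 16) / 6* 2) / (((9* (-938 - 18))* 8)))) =550656 / 67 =8218.75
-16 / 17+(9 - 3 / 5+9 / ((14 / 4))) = 5968 / 595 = 10.03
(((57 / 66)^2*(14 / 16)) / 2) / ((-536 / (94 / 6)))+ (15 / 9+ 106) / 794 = 207733441 / 1647861248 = 0.13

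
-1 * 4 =-4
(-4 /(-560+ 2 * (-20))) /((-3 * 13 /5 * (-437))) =0.00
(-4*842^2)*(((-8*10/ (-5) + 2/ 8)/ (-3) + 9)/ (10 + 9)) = -30485452/ 57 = -534832.49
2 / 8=1 / 4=0.25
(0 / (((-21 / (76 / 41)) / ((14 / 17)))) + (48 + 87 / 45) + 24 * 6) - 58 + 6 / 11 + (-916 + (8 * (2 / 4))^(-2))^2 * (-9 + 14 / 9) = -263802187511 / 42240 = -6245316.94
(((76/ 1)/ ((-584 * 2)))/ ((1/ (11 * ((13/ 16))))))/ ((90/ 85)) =-46189/ 84096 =-0.55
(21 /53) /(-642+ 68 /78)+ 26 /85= 4912271 /16091860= 0.31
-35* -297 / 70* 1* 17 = 5049 / 2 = 2524.50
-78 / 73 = -1.07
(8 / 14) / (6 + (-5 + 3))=1 / 7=0.14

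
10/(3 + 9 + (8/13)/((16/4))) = 65/79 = 0.82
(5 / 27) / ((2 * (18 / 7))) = 35 / 972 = 0.04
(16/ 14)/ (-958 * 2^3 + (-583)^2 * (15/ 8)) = 64/ 35259161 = 0.00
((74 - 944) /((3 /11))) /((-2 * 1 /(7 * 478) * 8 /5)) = 13342175 /4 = 3335543.75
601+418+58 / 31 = 31647 / 31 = 1020.87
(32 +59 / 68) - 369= -22857 / 68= -336.13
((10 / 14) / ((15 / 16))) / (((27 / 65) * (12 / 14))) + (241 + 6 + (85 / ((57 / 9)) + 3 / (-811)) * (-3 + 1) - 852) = -2357820983 / 3744387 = -629.69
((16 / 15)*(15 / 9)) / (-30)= -8 / 135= -0.06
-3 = -3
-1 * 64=-64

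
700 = 700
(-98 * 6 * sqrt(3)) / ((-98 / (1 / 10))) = 3 * sqrt(3) / 5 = 1.04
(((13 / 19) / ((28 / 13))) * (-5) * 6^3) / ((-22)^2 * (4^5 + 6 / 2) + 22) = -4563 / 6611297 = -0.00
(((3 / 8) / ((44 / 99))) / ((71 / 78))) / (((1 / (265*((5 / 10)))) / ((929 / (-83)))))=-259232805 / 188576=-1374.69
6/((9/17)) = 34/3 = 11.33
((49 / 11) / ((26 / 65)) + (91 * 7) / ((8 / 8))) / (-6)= -4753 / 44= -108.02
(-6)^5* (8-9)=7776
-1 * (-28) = 28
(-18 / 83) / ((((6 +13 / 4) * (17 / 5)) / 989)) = -356040 / 52207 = -6.82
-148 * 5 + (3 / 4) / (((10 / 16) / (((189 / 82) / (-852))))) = -43082989 / 58220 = -740.00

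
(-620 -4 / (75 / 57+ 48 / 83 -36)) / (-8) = 4167549 / 53785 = 77.49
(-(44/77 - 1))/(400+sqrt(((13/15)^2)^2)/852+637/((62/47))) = 17828100/36727168723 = 0.00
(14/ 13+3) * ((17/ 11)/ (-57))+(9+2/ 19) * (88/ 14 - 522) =-267929677/ 57057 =-4695.82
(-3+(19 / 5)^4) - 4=125946 / 625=201.51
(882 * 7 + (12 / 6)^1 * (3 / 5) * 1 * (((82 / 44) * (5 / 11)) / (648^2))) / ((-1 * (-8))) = 104563654313 / 135489024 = 771.75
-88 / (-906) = 44 / 453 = 0.10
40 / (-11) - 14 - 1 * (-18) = 4 / 11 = 0.36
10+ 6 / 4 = 23 / 2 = 11.50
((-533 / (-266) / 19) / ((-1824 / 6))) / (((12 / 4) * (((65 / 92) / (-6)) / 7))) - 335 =-45954357 / 137180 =-334.99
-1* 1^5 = -1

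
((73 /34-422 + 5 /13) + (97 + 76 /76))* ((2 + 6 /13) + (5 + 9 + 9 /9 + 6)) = -43337145 /5746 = -7542.14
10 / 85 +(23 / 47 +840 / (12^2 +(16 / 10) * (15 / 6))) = 185735 / 29563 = 6.28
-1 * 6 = -6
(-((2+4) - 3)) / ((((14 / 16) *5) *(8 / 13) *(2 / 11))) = -429 / 70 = -6.13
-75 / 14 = -5.36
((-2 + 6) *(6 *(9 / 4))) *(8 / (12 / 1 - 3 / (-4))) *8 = 4608 / 17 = 271.06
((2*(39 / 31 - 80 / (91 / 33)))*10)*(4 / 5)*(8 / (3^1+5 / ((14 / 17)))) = -20042496 / 51181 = -391.60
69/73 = 0.95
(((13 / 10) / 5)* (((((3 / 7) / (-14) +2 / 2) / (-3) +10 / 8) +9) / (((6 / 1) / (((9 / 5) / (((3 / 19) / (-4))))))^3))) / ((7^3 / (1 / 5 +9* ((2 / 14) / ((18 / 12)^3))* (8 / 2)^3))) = -1343327337599 / 16544390625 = -81.20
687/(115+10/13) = 8931/1505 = 5.93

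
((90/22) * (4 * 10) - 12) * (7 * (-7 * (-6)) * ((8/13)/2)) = 1961568/143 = 13717.26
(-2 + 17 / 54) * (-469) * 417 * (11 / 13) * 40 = 100394140 / 9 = 11154904.44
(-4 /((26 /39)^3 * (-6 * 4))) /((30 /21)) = 0.39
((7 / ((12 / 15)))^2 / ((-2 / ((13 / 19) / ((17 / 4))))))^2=253605625 / 6677056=37.98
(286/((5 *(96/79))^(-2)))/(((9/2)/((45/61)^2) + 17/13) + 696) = 385482240000/25760495143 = 14.96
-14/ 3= -4.67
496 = 496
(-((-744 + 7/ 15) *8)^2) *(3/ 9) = -7960922176/ 675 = -11793958.78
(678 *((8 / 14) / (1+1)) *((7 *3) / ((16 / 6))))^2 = 2327150.25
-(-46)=46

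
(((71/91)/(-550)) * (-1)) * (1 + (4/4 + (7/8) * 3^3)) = 2911/80080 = 0.04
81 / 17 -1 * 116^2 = -228671 / 17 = -13451.24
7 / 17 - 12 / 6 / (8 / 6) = -37 / 34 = -1.09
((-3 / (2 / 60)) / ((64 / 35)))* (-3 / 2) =4725 / 64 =73.83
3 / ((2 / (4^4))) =384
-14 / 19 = -0.74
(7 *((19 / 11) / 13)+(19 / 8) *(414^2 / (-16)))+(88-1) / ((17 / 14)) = -25369.02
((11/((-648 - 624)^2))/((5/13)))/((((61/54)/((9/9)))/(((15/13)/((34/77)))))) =7623/186427712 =0.00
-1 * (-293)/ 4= 293/ 4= 73.25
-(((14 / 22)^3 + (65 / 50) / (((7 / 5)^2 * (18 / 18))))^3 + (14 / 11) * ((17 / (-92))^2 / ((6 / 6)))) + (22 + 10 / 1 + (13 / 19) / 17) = 1479629352267488580756 / 47400246575645993953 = 31.22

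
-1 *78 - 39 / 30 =-793 / 10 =-79.30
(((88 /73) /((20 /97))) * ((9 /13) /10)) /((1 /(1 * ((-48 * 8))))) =-3687552 /23725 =-155.43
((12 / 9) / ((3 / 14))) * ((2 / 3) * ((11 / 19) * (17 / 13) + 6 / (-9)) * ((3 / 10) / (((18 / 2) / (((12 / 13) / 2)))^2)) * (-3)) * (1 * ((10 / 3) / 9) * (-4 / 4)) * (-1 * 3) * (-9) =30016 / 3381183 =0.01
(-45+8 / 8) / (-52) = 11 / 13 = 0.85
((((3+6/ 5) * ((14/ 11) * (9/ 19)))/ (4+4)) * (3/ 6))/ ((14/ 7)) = 1323/ 16720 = 0.08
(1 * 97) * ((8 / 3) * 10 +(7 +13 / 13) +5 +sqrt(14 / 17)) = 97 * sqrt(238) / 17 +11543 / 3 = 3935.69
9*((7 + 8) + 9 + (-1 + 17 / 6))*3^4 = 37665 / 2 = 18832.50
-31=-31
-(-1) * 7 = 7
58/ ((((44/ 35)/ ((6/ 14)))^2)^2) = 1468125/ 1874048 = 0.78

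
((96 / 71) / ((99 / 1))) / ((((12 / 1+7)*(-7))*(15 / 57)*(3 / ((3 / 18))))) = -16 / 738045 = -0.00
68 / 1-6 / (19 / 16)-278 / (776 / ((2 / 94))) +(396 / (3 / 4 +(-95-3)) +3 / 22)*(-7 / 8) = 393681511647 / 5930420144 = 66.38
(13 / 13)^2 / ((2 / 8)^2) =16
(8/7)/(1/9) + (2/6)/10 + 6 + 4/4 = 17.32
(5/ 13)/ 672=5/ 8736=0.00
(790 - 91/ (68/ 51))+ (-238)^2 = 229463/ 4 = 57365.75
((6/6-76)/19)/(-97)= 75/1843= 0.04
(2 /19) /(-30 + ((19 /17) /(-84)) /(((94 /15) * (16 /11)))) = -1431808 /408085135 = -0.00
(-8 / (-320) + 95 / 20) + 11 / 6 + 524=63673 / 120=530.61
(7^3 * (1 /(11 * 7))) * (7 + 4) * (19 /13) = 931 /13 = 71.62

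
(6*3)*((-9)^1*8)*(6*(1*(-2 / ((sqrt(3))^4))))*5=8640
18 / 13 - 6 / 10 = 51 / 65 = 0.78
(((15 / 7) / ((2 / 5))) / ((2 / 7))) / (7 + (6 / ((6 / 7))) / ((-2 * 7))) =75 / 26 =2.88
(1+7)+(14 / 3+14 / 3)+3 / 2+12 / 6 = 125 / 6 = 20.83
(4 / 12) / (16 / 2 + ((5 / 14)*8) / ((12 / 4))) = 7 / 188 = 0.04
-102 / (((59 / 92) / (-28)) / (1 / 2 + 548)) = 144119472 / 59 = 2442702.92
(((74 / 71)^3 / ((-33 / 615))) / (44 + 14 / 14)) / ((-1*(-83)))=-16614184 / 2940954687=-0.01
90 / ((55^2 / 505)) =15.02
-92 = -92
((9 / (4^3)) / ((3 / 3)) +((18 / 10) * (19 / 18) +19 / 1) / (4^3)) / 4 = 299 / 2560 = 0.12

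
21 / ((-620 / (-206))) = 2163 / 310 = 6.98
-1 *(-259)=259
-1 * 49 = -49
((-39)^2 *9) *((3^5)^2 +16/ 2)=808431273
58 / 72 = 29 / 36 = 0.81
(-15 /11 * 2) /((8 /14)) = -105 /22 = -4.77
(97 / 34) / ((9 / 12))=194 / 51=3.80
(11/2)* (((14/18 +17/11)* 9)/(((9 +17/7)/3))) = 483/16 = 30.19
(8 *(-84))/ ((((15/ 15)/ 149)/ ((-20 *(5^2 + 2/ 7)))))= 50636160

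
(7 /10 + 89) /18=299 /60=4.98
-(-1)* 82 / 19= 82 / 19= 4.32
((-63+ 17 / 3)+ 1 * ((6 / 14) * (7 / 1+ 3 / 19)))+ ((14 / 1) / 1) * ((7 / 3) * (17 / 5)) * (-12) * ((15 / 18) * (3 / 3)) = -154936 / 133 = -1164.93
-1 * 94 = -94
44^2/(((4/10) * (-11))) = -440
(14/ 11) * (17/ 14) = 17/ 11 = 1.55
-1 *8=-8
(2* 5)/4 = 2.50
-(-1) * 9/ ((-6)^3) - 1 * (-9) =215/ 24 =8.96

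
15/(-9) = -5/3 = -1.67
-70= -70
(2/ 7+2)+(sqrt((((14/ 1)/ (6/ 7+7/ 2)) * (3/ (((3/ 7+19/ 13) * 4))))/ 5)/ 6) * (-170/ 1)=16/ 7 - 119 * sqrt(3580395)/ 15738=-12.02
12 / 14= 6 / 7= 0.86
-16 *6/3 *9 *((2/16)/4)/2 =-4.50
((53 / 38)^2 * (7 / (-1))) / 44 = -19663 / 63536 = -0.31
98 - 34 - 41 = 23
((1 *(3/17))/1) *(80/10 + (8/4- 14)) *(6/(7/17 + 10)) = -24/59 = -0.41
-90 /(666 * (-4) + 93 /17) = 102 /3013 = 0.03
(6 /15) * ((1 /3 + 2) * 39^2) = 7098 /5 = 1419.60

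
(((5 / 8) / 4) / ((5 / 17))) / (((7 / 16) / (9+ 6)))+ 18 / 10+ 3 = 23.01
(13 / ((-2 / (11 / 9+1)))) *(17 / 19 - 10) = 22490 / 171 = 131.52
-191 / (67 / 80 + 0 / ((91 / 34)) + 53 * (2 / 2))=-3.55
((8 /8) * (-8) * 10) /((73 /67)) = -5360 /73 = -73.42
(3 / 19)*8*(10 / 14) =120 / 133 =0.90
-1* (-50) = 50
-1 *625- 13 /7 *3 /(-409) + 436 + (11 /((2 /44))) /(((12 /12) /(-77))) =-53890210 /2863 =-18822.99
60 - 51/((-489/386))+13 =18461/163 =113.26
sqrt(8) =2 * sqrt(2) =2.83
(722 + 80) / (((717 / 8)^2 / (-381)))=-6518656 / 171363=-38.04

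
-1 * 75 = -75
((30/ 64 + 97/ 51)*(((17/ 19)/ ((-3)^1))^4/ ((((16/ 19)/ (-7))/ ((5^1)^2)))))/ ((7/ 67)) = -31839064975/ 853369344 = -37.31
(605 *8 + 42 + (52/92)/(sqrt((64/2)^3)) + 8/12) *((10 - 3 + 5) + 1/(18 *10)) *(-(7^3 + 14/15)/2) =-10080542.13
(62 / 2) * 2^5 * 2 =1984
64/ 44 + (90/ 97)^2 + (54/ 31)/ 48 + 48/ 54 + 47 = 11606069939/ 231009768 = 50.24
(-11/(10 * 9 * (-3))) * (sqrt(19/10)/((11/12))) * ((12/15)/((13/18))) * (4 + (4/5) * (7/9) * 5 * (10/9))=4832 * sqrt(190)/131625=0.51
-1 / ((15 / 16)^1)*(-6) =32 / 5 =6.40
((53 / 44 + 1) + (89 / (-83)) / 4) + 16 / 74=72720 / 33781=2.15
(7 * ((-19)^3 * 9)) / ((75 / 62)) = -8930418 / 25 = -357216.72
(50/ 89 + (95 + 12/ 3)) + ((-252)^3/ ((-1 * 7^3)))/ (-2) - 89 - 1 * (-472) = -2033244/ 89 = -22845.44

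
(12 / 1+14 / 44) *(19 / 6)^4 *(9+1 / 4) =1306728667 / 114048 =11457.71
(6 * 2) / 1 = 12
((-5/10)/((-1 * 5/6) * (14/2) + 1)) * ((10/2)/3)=5/29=0.17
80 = 80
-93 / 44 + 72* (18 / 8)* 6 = 42675 / 44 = 969.89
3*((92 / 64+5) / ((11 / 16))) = 309 / 11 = 28.09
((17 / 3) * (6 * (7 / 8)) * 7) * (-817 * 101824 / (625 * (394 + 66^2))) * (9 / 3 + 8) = -5014946552 / 78125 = -64191.32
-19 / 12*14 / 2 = -133 / 12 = -11.08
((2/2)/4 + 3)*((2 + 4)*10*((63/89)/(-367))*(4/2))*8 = -196560/32663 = -6.02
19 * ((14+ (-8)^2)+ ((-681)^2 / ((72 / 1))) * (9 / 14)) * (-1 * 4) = -8977443 / 28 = -320622.96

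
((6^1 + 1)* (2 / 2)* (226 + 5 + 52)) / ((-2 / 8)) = -7924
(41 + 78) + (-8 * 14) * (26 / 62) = 72.03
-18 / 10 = -9 / 5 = -1.80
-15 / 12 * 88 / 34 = -3.24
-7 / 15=-0.47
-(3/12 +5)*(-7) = 147/4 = 36.75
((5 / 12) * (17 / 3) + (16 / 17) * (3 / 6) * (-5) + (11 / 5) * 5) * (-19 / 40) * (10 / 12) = -128003 / 29376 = -4.36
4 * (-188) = -752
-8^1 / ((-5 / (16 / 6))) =64 / 15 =4.27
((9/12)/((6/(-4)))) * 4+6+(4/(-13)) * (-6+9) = 40/13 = 3.08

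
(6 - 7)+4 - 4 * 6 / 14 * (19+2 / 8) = -30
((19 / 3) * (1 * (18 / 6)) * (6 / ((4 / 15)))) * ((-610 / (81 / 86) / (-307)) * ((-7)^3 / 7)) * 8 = -353530.66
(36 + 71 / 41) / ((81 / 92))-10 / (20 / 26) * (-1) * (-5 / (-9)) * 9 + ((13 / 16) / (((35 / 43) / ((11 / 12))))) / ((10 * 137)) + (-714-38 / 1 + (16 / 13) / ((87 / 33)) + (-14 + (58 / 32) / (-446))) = -563506368578648947 / 856808318620800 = -657.68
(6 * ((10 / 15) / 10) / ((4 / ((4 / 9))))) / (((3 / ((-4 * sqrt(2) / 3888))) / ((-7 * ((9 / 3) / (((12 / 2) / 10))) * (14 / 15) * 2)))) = 98 * sqrt(2) / 98415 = 0.00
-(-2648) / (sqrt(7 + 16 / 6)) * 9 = 23832 * sqrt(87) / 29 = 7665.18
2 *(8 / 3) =16 / 3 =5.33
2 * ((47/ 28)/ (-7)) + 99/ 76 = 3065/ 3724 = 0.82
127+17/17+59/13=132.54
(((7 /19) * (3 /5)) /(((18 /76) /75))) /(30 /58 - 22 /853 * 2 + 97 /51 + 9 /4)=70648872 /4660423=15.16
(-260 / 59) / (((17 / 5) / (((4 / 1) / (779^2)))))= -5200 / 608661523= -0.00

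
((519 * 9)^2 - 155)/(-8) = -10909043/4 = -2727260.75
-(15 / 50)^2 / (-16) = 9 / 1600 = 0.01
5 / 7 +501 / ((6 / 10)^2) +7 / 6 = 1393.55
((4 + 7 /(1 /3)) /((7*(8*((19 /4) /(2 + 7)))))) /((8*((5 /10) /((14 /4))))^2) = 1575 /2432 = 0.65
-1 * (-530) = 530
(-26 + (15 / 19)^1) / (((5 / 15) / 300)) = -431100 / 19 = -22689.47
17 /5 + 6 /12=39 /10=3.90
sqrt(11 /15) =sqrt(165) /15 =0.86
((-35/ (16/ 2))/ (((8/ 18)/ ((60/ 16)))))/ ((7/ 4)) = -675/ 32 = -21.09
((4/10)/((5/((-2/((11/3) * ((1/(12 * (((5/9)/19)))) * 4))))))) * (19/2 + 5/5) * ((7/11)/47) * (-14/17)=4116/9184505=0.00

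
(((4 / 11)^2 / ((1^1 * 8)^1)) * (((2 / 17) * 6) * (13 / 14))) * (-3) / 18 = -26 / 14399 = -0.00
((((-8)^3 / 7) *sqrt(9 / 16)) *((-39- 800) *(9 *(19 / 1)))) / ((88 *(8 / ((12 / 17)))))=10329768 / 1309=7891.34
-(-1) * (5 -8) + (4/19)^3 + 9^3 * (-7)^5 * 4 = -336154205621/6859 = -49009214.99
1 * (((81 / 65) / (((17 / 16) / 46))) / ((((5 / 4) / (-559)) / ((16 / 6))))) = -27343872 / 425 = -64338.52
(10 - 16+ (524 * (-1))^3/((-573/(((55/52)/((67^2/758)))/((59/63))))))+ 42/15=157443973166672/3288125165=47882.60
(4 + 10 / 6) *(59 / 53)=1003 / 159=6.31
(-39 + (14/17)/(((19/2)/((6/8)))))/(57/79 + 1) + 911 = 4878113/5491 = 888.38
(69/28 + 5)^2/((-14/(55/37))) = -5.92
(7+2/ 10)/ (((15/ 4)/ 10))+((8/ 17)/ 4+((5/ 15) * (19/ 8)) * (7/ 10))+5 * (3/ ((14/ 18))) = 1118339/ 28560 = 39.16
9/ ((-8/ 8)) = -9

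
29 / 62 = 0.47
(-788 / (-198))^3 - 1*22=39816406 / 970299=41.04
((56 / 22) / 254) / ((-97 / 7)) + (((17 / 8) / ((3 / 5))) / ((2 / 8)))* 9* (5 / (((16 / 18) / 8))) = 1554965579 / 271018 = 5737.50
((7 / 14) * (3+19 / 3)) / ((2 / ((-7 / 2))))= -49 / 6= -8.17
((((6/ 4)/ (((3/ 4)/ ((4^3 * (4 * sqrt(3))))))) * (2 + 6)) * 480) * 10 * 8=272428036.14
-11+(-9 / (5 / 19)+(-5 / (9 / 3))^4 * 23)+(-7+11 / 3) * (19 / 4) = 94313 / 810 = 116.44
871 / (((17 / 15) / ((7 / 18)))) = 30485 / 102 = 298.87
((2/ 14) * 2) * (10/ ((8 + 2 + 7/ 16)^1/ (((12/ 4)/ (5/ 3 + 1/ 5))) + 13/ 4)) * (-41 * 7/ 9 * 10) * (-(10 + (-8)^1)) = 187.00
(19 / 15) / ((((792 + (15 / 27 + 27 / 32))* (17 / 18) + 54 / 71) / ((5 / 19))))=122688 / 276078229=0.00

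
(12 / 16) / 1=0.75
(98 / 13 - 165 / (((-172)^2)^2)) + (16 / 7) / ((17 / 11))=12209221875945 / 1353954597632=9.02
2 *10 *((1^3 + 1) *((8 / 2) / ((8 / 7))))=140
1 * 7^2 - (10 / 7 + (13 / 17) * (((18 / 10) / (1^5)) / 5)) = 140706 / 2975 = 47.30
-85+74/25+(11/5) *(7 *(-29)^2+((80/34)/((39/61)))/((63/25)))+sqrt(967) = 12903.67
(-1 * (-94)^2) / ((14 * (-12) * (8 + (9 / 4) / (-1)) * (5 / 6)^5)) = 11451456 / 503125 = 22.76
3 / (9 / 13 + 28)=39 / 373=0.10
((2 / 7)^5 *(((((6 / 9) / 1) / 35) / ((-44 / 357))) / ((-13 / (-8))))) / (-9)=2176 / 108153045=0.00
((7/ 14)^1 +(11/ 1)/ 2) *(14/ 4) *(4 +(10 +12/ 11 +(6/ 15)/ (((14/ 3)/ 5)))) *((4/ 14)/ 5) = 1434/ 77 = 18.62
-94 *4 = -376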